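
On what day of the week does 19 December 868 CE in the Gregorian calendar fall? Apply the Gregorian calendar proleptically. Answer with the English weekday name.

2038444 ≡ 2 (mod 7); counting from Monday = 0 gives Wednesday.

Wednesday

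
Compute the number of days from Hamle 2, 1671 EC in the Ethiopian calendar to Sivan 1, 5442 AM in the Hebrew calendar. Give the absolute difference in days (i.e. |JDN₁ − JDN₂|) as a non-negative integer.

1067

JDN of the first date = 2334489.
JDN of the second date = 2335556.
|2335556 − 2334489| = 1067.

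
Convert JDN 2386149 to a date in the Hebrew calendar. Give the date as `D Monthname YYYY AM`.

JDN 2386149 is 14 December 1820 in the Gregorian calendar.
In the Hebrew calendar that day is 9 Tevet 5581 AM.

9 Tevet 5581 AM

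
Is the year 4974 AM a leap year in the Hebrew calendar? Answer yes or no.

no

Hebrew year 4974 is year 15 of its 19-year Metonic cycle; leap years are at positions 3, 6, 8, 11, 14, 17, 19, so it is a common year (12 months).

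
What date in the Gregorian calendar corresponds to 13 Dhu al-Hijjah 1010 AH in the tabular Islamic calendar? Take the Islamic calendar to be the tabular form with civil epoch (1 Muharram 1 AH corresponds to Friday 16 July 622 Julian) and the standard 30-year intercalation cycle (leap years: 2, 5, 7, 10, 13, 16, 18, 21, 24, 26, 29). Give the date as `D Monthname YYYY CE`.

Both dates share Julian Day Number 2306333; in the Gregorian calendar that is 4 June 1602 CE.

4 June 1602 CE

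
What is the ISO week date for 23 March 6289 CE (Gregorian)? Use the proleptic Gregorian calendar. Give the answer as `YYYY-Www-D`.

6289-W12-6

The weekday is Saturday (ISO weekday 6).
That Saturday belongs to ISO week 12 of ISO year 6289.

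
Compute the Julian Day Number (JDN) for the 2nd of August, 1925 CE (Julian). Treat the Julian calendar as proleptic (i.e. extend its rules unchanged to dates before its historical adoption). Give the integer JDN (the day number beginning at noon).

2424378

Equivalently 15 August 1925 (Gregorian).
JDN 2299161 is 15 October 1582 CE (Gregorian); the target day is +125217 days from there, so JDN = 2424378.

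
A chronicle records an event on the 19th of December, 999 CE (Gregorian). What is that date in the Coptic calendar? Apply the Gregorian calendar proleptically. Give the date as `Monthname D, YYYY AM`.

Julian Day Number of the source date = 2086290.
Converting JDN 2086290 to the Coptic calendar gives 17 Koiak 716 AM.

Koiak 17, 716 AM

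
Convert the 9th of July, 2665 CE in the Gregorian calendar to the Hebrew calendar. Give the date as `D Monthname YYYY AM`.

4 Tammuz 6425 AM

Julian Day Number of the source date = 2694621.
Converting JDN 2694621 to the Hebrew calendar gives 4 Tammuz 6425 AM.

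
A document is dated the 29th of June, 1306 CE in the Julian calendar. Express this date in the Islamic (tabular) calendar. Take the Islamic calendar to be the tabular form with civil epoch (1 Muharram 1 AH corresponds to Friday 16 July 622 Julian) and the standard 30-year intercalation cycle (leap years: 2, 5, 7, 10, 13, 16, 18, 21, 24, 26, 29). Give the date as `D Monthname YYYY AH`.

Julian Day Number of the source date = 2198254.
Converting JDN 2198254 to the tabular Islamic calendar gives 16 Dhu al-Hijjah 705 AH.

16 Dhu al-Hijjah 705 AH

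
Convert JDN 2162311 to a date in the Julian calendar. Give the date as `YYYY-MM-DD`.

JDN 2162311 is 8 February 1208 in the proleptic Gregorian calendar.
In the Julian calendar that day is 1208-02-01.

1208-02-01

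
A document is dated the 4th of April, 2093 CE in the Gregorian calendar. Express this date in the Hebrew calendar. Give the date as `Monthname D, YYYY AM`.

Nisan 8, 5853 AM

Both dates share Julian Day Number 2485607; in the Hebrew calendar that is 8 Nisan 5853 AM.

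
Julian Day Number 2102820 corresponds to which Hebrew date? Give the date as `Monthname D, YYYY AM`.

Adar II 26, 4805 AM

The proleptic Gregorian equivalent of JDN 2102820 is 23 March 1045.
In the Hebrew calendar that day is Adar II 26, 4805 AM.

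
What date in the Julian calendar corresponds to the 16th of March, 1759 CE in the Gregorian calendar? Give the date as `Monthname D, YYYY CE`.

The Julian–Gregorian offset here is 11 days (Julian trailing).
16 March 1759 Gregorian − 11 days → 5 March 1759 Julian.

March 5, 1759 CE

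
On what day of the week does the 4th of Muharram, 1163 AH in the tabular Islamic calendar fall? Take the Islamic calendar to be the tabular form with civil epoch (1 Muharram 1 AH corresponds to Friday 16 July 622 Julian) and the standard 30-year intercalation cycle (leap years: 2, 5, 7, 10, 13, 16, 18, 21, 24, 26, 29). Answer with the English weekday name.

This is JDN 2360217 (14 December 1749 Gregorian).
2360217 ≡ 6 (mod 7); counting from Monday = 0 gives Sunday.

Sunday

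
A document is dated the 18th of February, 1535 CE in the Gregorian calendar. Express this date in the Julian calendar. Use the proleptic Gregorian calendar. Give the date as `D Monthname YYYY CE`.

8 February 1535 CE

At this point the Julian calendar is 10 days behind the Gregorian.
18 February 1535 Gregorian − 10 days → 8 February 1535 Julian.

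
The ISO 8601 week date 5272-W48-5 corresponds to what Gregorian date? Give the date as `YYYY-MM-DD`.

5272-12-02

ISO week 1 of 5272 is the week containing the first Thursday of 5272.
Week 48, day 5 (Friday) lands on 5272-12-02.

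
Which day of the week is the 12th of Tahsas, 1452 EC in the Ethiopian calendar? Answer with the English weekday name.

Sunday

Equivalently 18 December 1459 Gregorian, JDN 2254300.
2254300 ≡ 6 (mod 7); counting from Monday = 0 gives Sunday.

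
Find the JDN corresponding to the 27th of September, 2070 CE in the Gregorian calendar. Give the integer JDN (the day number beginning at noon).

JDN 2400001 is 17 November 1858 CE (Gregorian), MJD 0; the target day is +77381 days from there, so JDN = 2477382.

2477382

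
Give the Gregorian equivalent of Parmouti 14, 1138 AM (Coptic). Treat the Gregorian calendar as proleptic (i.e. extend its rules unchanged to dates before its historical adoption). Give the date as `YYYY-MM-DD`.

Julian Day Number of the source date = 2240542.
Converting JDN 2240542 to the Gregorian calendar gives 18 April 1422 CE.

1422-04-18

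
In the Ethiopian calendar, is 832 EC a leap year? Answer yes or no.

no

832 mod 4 = 0; in the Ethiopian calendar a year is leap when year mod 4 = 3, so it is a common year.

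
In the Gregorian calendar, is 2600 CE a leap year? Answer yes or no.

2600 is divisible by 4; 2600 is divisible by 100 but not 400, so it is a common year.

no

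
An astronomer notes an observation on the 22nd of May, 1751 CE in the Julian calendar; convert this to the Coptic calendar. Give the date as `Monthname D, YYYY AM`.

Pashons 27, 1467 AM

The source date corresponds to 2 June 1751 in the Gregorian calendar (JDN 2360752).
That day falls on 27 Pashons 1467 AM in the Coptic calendar.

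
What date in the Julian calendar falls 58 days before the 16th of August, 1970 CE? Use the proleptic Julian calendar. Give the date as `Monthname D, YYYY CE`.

June 19, 1970 CE

JDN of the 16th of August, 1970 CE = 2440828.
2440828 − 58 = 2440770.
JDN 2440770 in the Julian calendar is June 19, 1970 CE.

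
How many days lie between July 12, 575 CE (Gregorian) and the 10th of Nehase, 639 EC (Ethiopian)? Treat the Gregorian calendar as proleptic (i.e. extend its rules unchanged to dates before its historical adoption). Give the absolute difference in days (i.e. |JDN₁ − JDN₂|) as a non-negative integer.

First date → JDN 1931267; second date → JDN 1957589.
The interval is |1931267 − 1957589| = 26322 days.

26322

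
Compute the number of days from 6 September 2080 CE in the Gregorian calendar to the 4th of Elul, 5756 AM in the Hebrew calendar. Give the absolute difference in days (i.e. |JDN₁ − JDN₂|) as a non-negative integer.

30699

JDN of the first date = 2481014.
JDN of the second date = 2450315.
|2450315 − 2481014| = 30699.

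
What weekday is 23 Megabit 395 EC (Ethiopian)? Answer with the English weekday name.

Thursday

In the proleptic Gregorian calendar this is 20 March 403 (JDN 1868331).
1868331 ≡ 3 (mod 7); counting from Monday = 0 gives Thursday.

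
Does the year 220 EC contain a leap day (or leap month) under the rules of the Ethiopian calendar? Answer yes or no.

no

220 mod 4 = 0; in the Ethiopian calendar a year is leap when year mod 4 = 3, so it is a common year.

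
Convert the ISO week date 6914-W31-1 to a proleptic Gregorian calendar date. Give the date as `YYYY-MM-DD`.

ISO week 1 of 6914 is the week containing the first Thursday of 6914.
Week 31, day 1 (Monday) lands on 6914-07-30.

6914-07-30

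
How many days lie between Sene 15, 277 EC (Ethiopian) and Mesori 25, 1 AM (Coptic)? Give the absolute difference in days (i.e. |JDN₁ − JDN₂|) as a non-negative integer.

70

First date → JDN 1825314; second date → JDN 1825384.
The interval is |1825314 − 1825384| = 70 days.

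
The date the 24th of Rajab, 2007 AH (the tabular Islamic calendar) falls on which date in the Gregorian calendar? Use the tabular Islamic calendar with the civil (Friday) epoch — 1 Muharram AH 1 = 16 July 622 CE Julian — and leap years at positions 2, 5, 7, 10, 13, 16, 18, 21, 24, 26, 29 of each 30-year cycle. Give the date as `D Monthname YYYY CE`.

12 May 2569 CE

Both dates share Julian Day Number 2659500; in the Gregorian calendar that is 12 May 2569 CE.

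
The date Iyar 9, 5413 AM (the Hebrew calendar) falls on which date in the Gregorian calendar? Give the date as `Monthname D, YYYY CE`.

May 6, 1653 CE

Both dates share Julian Day Number 2324932; in the Gregorian calendar that is 6 May 1653 CE.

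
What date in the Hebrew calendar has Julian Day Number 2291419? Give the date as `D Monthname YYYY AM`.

JDN 2291419 is 4 August 1561 in the proleptic Gregorian calendar.
In the Hebrew calendar that day is 12 Av 5321 AM.

12 Av 5321 AM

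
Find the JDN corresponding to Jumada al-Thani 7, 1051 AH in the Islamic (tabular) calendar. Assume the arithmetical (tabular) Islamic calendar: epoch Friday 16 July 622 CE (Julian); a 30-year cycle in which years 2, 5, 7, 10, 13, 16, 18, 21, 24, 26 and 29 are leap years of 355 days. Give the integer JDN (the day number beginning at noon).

2320679

Equivalently 13 September 1641 (Gregorian).
JDN 2299161 is 15 October 1582 CE (Gregorian); the target day is +21518 days from there, so JDN = 2320679.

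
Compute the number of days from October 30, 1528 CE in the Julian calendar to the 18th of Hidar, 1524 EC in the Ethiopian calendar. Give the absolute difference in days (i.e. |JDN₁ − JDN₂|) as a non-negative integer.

1111

First date → JDN 2279463; second date → JDN 2280574.
The interval is |2279463 − 2280574| = 1111 days.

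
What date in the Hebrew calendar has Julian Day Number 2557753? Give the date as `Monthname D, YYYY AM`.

Tishrei 10, 6051 AM

JDN 2557753 is 15 October 2290 in the Gregorian calendar.
In the Hebrew calendar that day is Tishrei 10, 6051 AM.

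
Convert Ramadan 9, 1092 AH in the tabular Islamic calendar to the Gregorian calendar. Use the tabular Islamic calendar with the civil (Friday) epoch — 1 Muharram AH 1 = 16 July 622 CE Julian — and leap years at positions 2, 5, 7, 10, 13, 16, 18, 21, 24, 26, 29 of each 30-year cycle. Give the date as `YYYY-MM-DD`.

1681-09-22

Julian Day Number of the source date = 2335298.
Converting JDN 2335298 to the Gregorian calendar gives 22 September 1681 CE.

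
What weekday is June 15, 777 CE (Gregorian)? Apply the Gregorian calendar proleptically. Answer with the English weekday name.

Wednesday

Since JDN mod 7 = 2 (0 = Monday), the day is Wednesday.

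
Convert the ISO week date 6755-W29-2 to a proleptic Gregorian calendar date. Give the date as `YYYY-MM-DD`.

ISO week 1 of 6755 is the week containing the first Thursday of 6755.
Week 29, day 2 (Tuesday) lands on 6755-07-19.

6755-07-19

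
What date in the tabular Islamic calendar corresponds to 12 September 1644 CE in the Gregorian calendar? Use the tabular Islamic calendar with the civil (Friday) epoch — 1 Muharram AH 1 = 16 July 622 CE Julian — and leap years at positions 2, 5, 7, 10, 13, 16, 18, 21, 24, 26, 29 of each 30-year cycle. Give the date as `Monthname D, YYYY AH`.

Rajab 10, 1054 AH

Both dates share Julian Day Number 2321774; in the tabular Islamic calendar that is 10 Rajab 1054 AH.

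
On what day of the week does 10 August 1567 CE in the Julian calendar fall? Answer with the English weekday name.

Sunday

Equivalently 20 August 1567 Gregorian, JDN 2293626.
2293626 ≡ 6 (mod 7); counting from Monday = 0 gives Sunday.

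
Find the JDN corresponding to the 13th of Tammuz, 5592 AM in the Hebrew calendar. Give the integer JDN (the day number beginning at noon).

2390376

Equivalently 11 July 1832 (Gregorian).
JDN 2400001 is 17 November 1858 CE (Gregorian), MJD 0; the target day is −9625 days from there, so JDN = 2390376.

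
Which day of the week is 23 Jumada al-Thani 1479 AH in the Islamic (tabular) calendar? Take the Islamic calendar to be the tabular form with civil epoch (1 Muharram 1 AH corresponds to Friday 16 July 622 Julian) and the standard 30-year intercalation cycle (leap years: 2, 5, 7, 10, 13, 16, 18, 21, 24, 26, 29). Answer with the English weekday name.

In the Gregorian calendar this is 31 December 2056 (JDN 2472364).
Since JDN mod 7 = 6 (0 = Monday), the day is Sunday.

Sunday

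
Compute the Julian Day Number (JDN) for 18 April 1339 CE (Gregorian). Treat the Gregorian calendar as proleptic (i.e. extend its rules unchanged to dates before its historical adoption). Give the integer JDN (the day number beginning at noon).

2210227

JDN 2451545 is 1 January 2000 CE (Gregorian); the target day is −241318 days from there, so JDN = 2210227.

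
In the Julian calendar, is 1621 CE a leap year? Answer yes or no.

1621 mod 4 = 1, so it is a common year in the Julian calendar.

no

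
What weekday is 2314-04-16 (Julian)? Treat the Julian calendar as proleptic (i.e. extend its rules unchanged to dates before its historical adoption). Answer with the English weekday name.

Equivalently 2 May 2314 Gregorian, JDN 2566352.
Since JDN mod 7 = 5 (0 = Monday), the day is Saturday.

Saturday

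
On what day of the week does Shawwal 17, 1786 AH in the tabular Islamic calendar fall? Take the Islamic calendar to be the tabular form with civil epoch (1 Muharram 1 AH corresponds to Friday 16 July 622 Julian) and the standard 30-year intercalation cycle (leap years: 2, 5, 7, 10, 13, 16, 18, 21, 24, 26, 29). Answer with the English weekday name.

Wednesday

This is JDN 2581266 (2 March 2355 Gregorian).
Since JDN mod 7 = 2 (0 = Monday), the day is Wednesday.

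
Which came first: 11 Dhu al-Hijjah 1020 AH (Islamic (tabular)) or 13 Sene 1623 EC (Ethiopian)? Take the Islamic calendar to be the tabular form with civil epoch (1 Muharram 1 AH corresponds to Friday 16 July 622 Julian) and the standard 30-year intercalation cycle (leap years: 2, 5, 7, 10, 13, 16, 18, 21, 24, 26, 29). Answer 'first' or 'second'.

first

The two dates have Julian Day Numbers 2309875 and 2316938 respectively.
Since 2309875 < 2316938, the first date comes first.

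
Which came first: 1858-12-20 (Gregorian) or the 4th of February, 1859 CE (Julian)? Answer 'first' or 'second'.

First date → JDN 2400034; second date → JDN 2400092.
JDN 2400034 < JDN 2400092, so the first date is earlier.

first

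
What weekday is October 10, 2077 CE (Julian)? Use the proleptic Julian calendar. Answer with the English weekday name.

Equivalently 23 October 2077 Gregorian, JDN 2479965.
Since JDN mod 7 = 5 (0 = Monday), the day is Saturday.

Saturday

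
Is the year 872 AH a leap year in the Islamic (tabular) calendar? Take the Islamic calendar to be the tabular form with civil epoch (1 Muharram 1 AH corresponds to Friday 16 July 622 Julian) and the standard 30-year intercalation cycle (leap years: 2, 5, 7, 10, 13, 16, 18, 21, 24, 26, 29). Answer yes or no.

yes

Year 872 AH is year 2 of its 30-year cycle; leap positions are 2, 5, 7, 10, 13, 16, 18, 21, 24, 26, 29, so it is a leap year (355 days).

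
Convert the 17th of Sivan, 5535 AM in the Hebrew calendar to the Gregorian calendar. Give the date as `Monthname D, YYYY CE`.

Julian Day Number of the source date = 2369531.
Converting JDN 2369531 to the Gregorian calendar gives 15 June 1775 CE.

June 15, 1775 CE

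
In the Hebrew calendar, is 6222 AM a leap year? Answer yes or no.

Hebrew year 6222 is year 9 of its 19-year Metonic cycle; leap years are at positions 3, 6, 8, 11, 14, 17, 19, so it is a common year (12 months).

no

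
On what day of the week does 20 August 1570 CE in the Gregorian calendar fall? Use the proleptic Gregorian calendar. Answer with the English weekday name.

Thursday

JDN 2294722 mod 7 = 3, and JDN 0 was a Monday, so this is a Thursday.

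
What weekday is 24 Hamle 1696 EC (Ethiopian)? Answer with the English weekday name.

This is JDN 2343643 (29 July 1704 Gregorian).
JDN 2343643 mod 7 = 1, and JDN 0 was a Monday, so this is a Tuesday.

Tuesday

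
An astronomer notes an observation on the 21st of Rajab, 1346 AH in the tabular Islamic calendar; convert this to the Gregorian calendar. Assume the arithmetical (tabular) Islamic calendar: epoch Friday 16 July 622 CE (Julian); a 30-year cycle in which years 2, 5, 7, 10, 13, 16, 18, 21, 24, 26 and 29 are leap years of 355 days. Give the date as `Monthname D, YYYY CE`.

Julian Day Number of the source date = 2425260.
Converting JDN 2425260 to the Gregorian calendar gives 14 January 1928 CE.

January 14, 1928 CE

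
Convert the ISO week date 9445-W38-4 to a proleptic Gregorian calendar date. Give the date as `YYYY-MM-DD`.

9445-09-18

ISO week 1 of 9445 is the week containing the first Thursday of 9445.
Week 38, day 4 (Thursday) lands on 9445-09-18.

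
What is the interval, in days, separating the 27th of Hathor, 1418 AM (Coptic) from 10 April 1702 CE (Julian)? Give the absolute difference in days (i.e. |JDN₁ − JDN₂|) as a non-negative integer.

First date → JDN 2342675; second date → JDN 2342813.
The interval is |2342675 − 2342813| = 138 days.

138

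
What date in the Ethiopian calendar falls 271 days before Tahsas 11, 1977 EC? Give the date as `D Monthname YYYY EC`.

15 Megabit 1976 EC

Counting 271 days back from JDN 2446055 reaches JDN 2445784, which is 15 Megabit 1976 EC.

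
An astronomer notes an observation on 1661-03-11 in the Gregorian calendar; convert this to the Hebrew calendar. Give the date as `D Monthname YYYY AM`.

Both dates share Julian Day Number 2327798; in the Hebrew calendar that is 10 Adar II 5421 AM.

10 Adar II 5421 AM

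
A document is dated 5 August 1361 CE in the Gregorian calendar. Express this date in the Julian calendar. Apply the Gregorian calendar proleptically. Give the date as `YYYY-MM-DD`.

At this point the Julian calendar is 8 days behind the Gregorian.
5 August 1361 Gregorian − 8 days → 28 July 1361 Julian.

1361-07-28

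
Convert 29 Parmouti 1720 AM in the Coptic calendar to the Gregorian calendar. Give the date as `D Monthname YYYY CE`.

Julian Day Number of the source date = 2453133.
Converting JDN 2453133 to the Gregorian calendar gives 7 May 2004 CE.

7 May 2004 CE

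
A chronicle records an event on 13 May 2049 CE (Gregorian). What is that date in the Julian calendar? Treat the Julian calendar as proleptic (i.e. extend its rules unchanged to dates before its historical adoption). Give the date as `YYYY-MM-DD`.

The Julian–Gregorian offset here is 13 days (Julian trailing).
13 May 2049 Gregorian − 13 days → 30 April 2049 Julian.

2049-04-30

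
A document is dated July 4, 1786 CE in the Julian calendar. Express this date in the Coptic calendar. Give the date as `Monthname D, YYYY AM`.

Epip 10, 1502 AM

Both dates share Julian Day Number 2373579; in the Coptic calendar that is 10 Epip 1502 AM.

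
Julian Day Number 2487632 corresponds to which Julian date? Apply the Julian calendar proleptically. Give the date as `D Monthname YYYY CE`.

7 October 2098 CE

The Gregorian equivalent of JDN 2487632 is 20 October 2098.
In the Julian calendar that day is 7 October 2098 CE.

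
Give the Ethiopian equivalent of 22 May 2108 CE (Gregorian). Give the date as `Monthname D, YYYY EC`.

Ginbot 13, 2100 EC

Julian Day Number of the source date = 2491133.
Converting JDN 2491133 to the Ethiopian calendar gives 13 Ginbot 2100 EC.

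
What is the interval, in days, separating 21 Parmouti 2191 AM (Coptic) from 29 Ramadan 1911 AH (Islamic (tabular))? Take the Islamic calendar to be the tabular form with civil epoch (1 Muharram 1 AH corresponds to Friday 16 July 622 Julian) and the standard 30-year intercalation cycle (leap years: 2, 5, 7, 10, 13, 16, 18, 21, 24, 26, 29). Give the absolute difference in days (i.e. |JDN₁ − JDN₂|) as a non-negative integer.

387

First date → JDN 2625157; second date → JDN 2625544.
The interval is |2625157 − 2625544| = 387 days.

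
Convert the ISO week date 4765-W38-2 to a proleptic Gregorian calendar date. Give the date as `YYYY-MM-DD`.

ISO week 1 of 4765 is the week containing the first Thursday of 4765.
Week 38, day 2 (Tuesday) lands on 4765-09-21.

4765-09-21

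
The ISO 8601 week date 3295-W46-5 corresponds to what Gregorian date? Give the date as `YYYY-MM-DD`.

ISO week 1 of 3295 is the week containing the first Thursday of 3295.
Week 46, day 5 (Friday) lands on 3295-11-18.

3295-11-18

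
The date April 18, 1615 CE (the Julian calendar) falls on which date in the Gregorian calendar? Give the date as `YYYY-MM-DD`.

For dates in this range the Gregorian date is 10 days ahead of the Julian.
18 April 1615 Julian + 10 days → 28 April 1615 Gregorian.

1615-04-28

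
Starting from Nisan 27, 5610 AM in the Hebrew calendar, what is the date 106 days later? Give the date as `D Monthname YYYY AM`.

JDN of Nisan 27, 5610 AM = 2396857.
2396857 + 106 = 2396963.
JDN 2396963 in the Hebrew calendar is 15 Av 5610 AM.

15 Av 5610 AM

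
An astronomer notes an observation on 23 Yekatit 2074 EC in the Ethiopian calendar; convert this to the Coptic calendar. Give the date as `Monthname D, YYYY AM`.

The source date corresponds to 2 March 2082 in the Gregorian calendar (JDN 2481556).
That day falls on 23 Meshir 1798 AM in the Coptic calendar.

Meshir 23, 1798 AM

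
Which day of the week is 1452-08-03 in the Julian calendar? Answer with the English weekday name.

Thursday

This is JDN 2251616 (12 August 1452 Gregorian).
JDN 2251616 mod 7 = 3, and JDN 0 was a Monday, so this is a Thursday.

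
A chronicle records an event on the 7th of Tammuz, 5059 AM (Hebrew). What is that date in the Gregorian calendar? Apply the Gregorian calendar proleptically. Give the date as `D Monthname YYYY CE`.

15 June 1299 CE

Julian Day Number of the source date = 2195676.
Converting JDN 2195676 to the Gregorian calendar gives 15 June 1299 CE.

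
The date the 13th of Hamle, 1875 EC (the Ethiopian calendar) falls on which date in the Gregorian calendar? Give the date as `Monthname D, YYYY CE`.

Both dates share Julian Day Number 2409011; in the Gregorian calendar that is 19 July 1883 CE.

July 19, 1883 CE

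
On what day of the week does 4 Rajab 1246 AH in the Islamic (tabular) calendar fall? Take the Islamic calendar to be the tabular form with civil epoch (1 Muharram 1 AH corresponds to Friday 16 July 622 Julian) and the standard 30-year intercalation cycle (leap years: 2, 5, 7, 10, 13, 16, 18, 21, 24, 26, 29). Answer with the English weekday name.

Sunday

This is JDN 2389806 (19 December 1830 Gregorian).
Since JDN mod 7 = 6 (0 = Monday), the day is Sunday.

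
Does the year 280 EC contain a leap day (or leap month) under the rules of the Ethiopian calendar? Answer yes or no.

280 mod 4 = 0; in the Ethiopian calendar a year is leap when year mod 4 = 3, so it is a common year.

no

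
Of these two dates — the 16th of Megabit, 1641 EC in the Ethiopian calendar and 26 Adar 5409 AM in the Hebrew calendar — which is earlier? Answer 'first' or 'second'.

second

Converting both to JDN: 2323426 vs 2323414; the smaller is the second.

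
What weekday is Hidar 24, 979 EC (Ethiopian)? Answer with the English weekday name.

This is JDN 2081518 (25 November 986 Gregorian).
2081518 ≡ 5 (mod 7); counting from Monday = 0 gives Saturday.

Saturday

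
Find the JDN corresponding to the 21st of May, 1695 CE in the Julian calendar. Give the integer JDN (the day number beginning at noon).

In the Gregorian calendar the same day is 31 May 1695.
JDN 2299161 is 15 October 1582 CE (Gregorian); the target day is +41136 days from there, so JDN = 2340297.

2340297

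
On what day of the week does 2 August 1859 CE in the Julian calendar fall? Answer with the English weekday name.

Sunday

This is JDN 2400271 (14 August 1859 Gregorian).
JDN 2400271 mod 7 = 6, and JDN 0 was a Monday, so this is a Sunday.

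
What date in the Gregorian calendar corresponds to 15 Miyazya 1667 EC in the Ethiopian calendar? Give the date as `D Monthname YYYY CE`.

Julian Day Number of the source date = 2332951.
Converting JDN 2332951 to the Gregorian calendar gives 20 April 1675 CE.

20 April 1675 CE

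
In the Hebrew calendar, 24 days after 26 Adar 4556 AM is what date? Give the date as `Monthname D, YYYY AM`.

Nisan 21, 4556 AM

JDN of 26 Adar 4556 AM = 2011867.
2011867 + 24 = 2011891.
JDN 2011891 in the Hebrew calendar is Nisan 21, 4556 AM.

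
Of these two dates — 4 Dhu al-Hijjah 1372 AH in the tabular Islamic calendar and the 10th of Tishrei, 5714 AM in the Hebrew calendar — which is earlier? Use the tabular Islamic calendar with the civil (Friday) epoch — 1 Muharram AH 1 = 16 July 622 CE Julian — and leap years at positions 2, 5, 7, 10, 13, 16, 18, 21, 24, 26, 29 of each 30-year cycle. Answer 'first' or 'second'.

first

Converting both to JDN: 2434605 vs 2434640; the smaller is the first.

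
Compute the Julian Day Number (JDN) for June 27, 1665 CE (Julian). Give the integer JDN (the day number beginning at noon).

2329377

In the Gregorian calendar the same day is 7 July 1665.
JDN 2451545 is 1 January 2000 CE (Gregorian); the target day is −122168 days from there, so JDN = 2329377.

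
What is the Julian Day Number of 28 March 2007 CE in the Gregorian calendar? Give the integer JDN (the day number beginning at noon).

JDN 2400001 is 17 November 1858 CE (Gregorian), MJD 0; the target day is +54187 days from there, so JDN = 2454188.

2454188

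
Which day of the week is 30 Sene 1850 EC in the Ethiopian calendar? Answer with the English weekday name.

Tuesday

Equivalently 6 July 1858 Gregorian, JDN 2399867.
JDN 2399867 mod 7 = 1, and JDN 0 was a Monday, so this is a Tuesday.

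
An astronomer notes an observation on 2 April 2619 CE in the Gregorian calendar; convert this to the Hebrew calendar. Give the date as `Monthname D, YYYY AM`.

Adar II 24, 6379 AM

Both dates share Julian Day Number 2677721; in the Hebrew calendar that is 24 Adar II 6379 AM.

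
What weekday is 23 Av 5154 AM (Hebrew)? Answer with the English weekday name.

Tuesday

In the proleptic Gregorian calendar this is 29 July 1394 (JDN 2230418).
2230418 ≡ 1 (mod 7); counting from Monday = 0 gives Tuesday.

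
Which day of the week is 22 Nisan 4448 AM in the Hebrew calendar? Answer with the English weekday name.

This is JDN 1972438 (1 April 688 Gregorian).
JDN 1972438 mod 7 = 6, and JDN 0 was a Monday, so this is a Sunday.

Sunday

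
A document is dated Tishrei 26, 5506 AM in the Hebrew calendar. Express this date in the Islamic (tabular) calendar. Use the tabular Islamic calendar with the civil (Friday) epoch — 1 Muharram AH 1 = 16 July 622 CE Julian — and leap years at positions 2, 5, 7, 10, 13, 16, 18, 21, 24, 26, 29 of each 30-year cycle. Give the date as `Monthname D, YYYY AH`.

Ramadan 26, 1158 AH

The source date corresponds to 22 October 1745 in the Gregorian calendar (JDN 2358703).
That day falls on 26 Ramadan 1158 AH in the tabular Islamic calendar.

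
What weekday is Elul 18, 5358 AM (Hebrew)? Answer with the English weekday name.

Equivalently 19 September 1598 Gregorian, JDN 2304979.
2304979 ≡ 5 (mod 7); counting from Monday = 0 gives Saturday.

Saturday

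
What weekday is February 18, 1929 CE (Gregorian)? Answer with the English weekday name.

Monday

2425661 ≡ 0 (mod 7); counting from Monday = 0 gives Monday.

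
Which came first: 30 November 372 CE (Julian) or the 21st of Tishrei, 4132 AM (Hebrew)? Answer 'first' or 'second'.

First date → JDN 1857265; second date → JDN 1856854.
JDN 1856854 < JDN 1857265, so the second date is earlier.

second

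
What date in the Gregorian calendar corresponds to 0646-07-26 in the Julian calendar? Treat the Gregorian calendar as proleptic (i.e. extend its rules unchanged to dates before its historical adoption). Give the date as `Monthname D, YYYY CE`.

July 29, 646 CE

For dates in this range the Gregorian date is 3 days ahead of the Julian.
26 July 646 Julian + 3 days → 29 July 646 Gregorian.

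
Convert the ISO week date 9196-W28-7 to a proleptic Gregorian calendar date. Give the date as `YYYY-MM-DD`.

ISO week 1 of 9196 is the week containing the first Thursday of 9196.
Week 28, day 7 (Sunday) lands on 9196-07-14.

9196-07-14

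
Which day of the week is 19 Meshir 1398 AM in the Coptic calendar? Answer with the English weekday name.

This is JDN 2335452 (23 February 1682 Gregorian).
Since JDN mod 7 = 0 (0 = Monday), the day is Monday.

Monday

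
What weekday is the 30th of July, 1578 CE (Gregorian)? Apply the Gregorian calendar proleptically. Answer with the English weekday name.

JDN 2297623 mod 7 = 6, and JDN 0 was a Monday, so this is a Sunday.

Sunday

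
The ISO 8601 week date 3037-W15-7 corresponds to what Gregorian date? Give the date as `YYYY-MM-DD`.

ISO week 1 of 3037 is the week containing the first Thursday of 3037.
Week 15, day 7 (Sunday) lands on 3037-04-16.

3037-04-16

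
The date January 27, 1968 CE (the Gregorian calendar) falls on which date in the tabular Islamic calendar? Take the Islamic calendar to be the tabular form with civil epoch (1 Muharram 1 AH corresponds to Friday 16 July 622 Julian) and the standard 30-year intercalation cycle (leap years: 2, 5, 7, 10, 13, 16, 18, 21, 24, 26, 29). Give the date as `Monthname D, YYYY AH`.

Both dates share Julian Day Number 2439883; in the tabular Islamic calendar that is 26 Shawwal 1387 AH.

Shawwal 26, 1387 AH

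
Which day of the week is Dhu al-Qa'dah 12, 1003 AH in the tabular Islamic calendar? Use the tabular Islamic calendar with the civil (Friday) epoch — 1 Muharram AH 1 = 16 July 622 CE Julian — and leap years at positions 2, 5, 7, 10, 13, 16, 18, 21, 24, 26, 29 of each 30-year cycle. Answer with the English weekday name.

Wednesday

Equivalently 19 July 1595 Gregorian, JDN 2303821.
2303821 ≡ 2 (mod 7); counting from Monday = 0 gives Wednesday.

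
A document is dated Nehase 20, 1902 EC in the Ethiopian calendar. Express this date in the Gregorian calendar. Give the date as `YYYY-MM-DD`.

Julian Day Number of the source date = 2418910.
Converting JDN 2418910 to the Gregorian calendar gives 26 August 1910 CE.

1910-08-26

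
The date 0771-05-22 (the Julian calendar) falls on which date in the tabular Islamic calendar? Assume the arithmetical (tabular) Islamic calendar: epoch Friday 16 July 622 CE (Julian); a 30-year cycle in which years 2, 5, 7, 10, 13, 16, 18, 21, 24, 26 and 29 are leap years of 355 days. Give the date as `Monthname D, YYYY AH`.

The source date corresponds to 26 May 771 in the proleptic Gregorian calendar (JDN 2002807).
That day falls on 2 Jumada al-Thani 154 AH in the tabular Islamic calendar.

Jumada al-Thani 2, 154 AH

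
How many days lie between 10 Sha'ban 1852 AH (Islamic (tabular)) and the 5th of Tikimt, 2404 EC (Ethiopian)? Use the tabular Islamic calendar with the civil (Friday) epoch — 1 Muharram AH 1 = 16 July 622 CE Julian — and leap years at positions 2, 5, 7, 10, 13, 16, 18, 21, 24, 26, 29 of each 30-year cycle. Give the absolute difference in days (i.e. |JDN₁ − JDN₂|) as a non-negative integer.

First date → JDN 2604589; second date → JDN 2601951.
The interval is |2604589 − 2601951| = 2638 days.

2638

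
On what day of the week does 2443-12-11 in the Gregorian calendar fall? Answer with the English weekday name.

Since JDN mod 7 = 4 (0 = Monday), the day is Friday.

Friday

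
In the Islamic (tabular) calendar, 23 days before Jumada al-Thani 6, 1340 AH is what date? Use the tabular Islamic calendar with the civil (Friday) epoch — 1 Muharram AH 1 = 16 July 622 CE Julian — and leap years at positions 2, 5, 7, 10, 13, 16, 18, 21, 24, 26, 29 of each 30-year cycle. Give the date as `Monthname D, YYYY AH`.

Jumada al-Awwal 13, 1340 AH

Counting 23 days back from JDN 2423090 reaches JDN 2423067, which is Jumada al-Awwal 13, 1340 AH.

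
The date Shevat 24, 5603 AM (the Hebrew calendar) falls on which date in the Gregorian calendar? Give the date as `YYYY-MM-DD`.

1843-01-25

Both dates share Julian Day Number 2394226; in the Gregorian calendar that is 25 January 1843 CE.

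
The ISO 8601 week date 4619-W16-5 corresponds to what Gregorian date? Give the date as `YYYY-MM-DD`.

4619-04-23

ISO week 1 of 4619 is the week containing the first Thursday of 4619.
Week 16, day 5 (Friday) lands on 4619-04-23.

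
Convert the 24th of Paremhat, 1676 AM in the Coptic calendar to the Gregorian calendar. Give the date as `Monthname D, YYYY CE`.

Julian Day Number of the source date = 2437027.
Converting JDN 2437027 to the Gregorian calendar gives 2 April 1960 CE.

April 2, 1960 CE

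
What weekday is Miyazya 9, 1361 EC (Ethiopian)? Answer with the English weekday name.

Wednesday

This is JDN 2221179 (12 April 1369 Gregorian).
Since JDN mod 7 = 2 (0 = Monday), the day is Wednesday.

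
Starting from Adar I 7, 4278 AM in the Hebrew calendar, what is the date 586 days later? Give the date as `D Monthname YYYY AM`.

Counting 586 days forward from JDN 1910292 reaches JDN 1910878, which is 4 Tishrei 4280 AM.

4 Tishrei 4280 AM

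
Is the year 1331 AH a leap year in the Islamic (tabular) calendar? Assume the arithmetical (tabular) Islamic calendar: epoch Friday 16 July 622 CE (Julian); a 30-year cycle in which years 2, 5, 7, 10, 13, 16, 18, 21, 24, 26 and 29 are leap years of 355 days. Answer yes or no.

no

Year 1331 AH is year 11 of its 30-year cycle; leap positions are 2, 5, 7, 10, 13, 16, 18, 21, 24, 26, 29, so it is a common year (354 days).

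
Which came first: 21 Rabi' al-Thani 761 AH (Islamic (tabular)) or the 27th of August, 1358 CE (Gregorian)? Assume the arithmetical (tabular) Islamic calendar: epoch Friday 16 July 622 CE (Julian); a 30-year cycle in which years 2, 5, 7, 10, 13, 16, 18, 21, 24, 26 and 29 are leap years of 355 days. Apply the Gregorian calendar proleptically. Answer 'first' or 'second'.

second

The two dates have Julian Day Numbers 2217868 and 2217298 respectively.
Since 2217298 < 2217868, the second date comes first.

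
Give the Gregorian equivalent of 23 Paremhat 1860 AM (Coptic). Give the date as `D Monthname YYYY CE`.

2 April 2144 CE

Julian Day Number of the source date = 2504232.
Converting JDN 2504232 to the Gregorian calendar gives 2 April 2144 CE.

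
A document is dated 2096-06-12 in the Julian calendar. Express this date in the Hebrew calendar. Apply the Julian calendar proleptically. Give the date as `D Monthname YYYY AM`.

5 Tammuz 5856 AM

The source date corresponds to 25 June 2096 in the Gregorian calendar (JDN 2486785).
That day falls on 5 Tammuz 5856 AM in the Hebrew calendar.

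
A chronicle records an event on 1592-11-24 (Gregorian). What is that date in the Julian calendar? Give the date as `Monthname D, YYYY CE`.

November 14, 1592 CE

The Julian–Gregorian offset here is 10 days (Julian trailing).
24 November 1592 Gregorian − 10 days → 14 November 1592 Julian.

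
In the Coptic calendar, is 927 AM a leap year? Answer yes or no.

927 mod 4 = 3; in the Coptic calendar a year is leap when year mod 4 = 3, so it is a leap year.

yes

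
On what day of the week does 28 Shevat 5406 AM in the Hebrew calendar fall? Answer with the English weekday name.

Tuesday

In the Gregorian calendar this is 13 February 1646 (JDN 2322293).
Since JDN mod 7 = 1 (0 = Monday), the day is Tuesday.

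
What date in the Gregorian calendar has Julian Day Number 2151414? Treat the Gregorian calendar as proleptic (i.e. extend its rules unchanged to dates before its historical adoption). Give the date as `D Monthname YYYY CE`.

9 April 1178 CE

JDN 2451545 is 1 Jan 2000; 2151414 is −300131 days from there.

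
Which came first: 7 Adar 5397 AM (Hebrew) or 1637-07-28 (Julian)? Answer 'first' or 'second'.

The two dates have Julian Day Numbers 2319024 and 2319181 respectively.
Since 2319024 < 2319181, the first date comes first.

first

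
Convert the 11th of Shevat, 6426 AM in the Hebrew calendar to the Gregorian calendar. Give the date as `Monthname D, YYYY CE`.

Both dates share Julian Day Number 2694835; in the Gregorian calendar that is 8 February 2666 CE.

February 8, 2666 CE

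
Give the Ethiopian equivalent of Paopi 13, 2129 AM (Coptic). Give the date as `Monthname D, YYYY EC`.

Tikimt 13, 2405 EC

Julian Day Number of the source date = 2602324.
Converting JDN 2602324 to the Ethiopian calendar gives 13 Tikimt 2405 EC.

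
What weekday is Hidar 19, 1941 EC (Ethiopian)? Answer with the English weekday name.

Sunday

In the Gregorian calendar this is 28 November 1948 (JDN 2432884).
Since JDN mod 7 = 6 (0 = Monday), the day is Sunday.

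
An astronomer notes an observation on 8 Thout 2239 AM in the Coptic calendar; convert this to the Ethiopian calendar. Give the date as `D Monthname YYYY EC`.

Julian Day Number of the source date = 2642466.
Converting JDN 2642466 to the Ethiopian calendar gives 8 Meskerem 2515 EC.

8 Meskerem 2515 EC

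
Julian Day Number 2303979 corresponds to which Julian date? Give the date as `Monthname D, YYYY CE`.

December 14, 1595 CE

JDN 2303979 is 24 December 1595 in the Gregorian calendar.
In the Julian calendar that day is December 14, 1595 CE.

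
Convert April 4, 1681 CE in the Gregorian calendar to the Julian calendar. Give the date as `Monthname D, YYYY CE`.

The Julian–Gregorian offset here is 10 days (Julian trailing).
4 April 1681 Gregorian − 10 days → 25 March 1681 Julian.

March 25, 1681 CE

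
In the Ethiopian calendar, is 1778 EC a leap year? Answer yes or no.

1778 mod 4 = 2; in the Ethiopian calendar a year is leap when year mod 4 = 3, so it is a common year.

no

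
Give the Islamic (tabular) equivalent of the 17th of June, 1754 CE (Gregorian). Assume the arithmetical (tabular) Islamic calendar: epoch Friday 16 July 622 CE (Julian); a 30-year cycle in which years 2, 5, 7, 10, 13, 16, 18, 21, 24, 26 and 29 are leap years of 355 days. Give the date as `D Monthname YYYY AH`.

Julian Day Number of the source date = 2361863.
Converting JDN 2361863 to the tabular Islamic calendar gives 25 Sha'ban 1167 AH.

25 Sha'ban 1167 AH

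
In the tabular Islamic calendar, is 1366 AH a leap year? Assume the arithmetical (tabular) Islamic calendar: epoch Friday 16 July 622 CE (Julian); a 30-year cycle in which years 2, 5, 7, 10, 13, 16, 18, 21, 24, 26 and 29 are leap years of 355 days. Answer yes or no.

yes

Year 1366 AH is year 16 of its 30-year cycle; leap positions are 2, 5, 7, 10, 13, 16, 18, 21, 24, 26, 29, so it is a leap year (355 days).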